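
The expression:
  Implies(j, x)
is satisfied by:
  {x: True, j: False}
  {j: False, x: False}
  {j: True, x: True}


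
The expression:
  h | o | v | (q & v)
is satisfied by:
  {o: True, v: True, h: True}
  {o: True, v: True, h: False}
  {o: True, h: True, v: False}
  {o: True, h: False, v: False}
  {v: True, h: True, o: False}
  {v: True, h: False, o: False}
  {h: True, v: False, o: False}


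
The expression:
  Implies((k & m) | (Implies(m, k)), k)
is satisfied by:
  {k: True, m: True}
  {k: True, m: False}
  {m: True, k: False}


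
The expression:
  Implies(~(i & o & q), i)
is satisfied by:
  {i: True}


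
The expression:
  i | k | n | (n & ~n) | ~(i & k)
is always true.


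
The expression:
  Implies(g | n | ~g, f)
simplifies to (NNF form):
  f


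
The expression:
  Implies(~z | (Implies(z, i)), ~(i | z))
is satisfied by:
  {i: False}


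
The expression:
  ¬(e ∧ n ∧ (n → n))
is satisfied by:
  {e: False, n: False}
  {n: True, e: False}
  {e: True, n: False}


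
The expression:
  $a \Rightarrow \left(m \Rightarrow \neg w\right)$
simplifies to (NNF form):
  $\neg a \vee \neg m \vee \neg w$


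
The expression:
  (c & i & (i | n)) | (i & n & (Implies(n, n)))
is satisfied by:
  {i: True, n: True, c: True}
  {i: True, n: True, c: False}
  {i: True, c: True, n: False}


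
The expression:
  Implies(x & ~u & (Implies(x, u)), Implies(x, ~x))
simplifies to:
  True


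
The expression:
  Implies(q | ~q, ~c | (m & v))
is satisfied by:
  {m: True, v: True, c: False}
  {m: True, v: False, c: False}
  {v: True, m: False, c: False}
  {m: False, v: False, c: False}
  {m: True, c: True, v: True}


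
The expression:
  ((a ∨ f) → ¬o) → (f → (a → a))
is always true.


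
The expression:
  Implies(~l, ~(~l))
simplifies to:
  l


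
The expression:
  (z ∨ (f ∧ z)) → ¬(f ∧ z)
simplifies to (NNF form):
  ¬f ∨ ¬z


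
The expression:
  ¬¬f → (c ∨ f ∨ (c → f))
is always true.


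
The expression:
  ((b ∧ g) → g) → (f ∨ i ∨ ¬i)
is always true.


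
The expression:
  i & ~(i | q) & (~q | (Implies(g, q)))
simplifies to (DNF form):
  False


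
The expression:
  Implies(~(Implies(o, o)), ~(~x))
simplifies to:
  True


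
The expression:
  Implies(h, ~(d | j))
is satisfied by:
  {j: False, h: False, d: False}
  {d: True, j: False, h: False}
  {j: True, d: False, h: False}
  {d: True, j: True, h: False}
  {h: True, d: False, j: False}


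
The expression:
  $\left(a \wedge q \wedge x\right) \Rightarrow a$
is always true.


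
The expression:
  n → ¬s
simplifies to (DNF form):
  ¬n ∨ ¬s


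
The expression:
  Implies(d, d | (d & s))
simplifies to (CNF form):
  True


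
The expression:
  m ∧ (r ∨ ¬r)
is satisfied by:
  {m: True}


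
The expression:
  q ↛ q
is never true.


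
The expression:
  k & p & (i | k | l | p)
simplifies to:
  k & p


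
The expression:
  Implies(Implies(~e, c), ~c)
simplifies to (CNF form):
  ~c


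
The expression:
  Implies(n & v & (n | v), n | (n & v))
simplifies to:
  True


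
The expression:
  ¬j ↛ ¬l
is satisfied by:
  {l: True, j: False}


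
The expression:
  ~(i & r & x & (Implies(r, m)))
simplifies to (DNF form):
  ~i | ~m | ~r | ~x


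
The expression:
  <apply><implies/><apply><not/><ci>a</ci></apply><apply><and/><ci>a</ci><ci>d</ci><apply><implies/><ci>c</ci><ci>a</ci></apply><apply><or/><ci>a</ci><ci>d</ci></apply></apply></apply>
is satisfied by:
  {a: True}


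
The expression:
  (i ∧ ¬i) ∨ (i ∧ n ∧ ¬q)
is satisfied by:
  {i: True, n: True, q: False}


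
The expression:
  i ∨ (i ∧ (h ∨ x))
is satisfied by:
  {i: True}


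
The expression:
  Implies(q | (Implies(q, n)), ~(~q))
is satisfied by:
  {q: True}


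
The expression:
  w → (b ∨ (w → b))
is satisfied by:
  {b: True, w: False}
  {w: False, b: False}
  {w: True, b: True}


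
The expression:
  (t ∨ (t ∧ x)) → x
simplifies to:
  x ∨ ¬t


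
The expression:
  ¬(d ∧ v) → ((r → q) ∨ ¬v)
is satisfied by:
  {d: True, q: True, v: False, r: False}
  {d: True, v: False, q: False, r: False}
  {q: True, d: False, v: False, r: False}
  {d: False, v: False, q: False, r: False}
  {r: True, d: True, q: True, v: False}
  {r: True, d: True, v: False, q: False}
  {r: True, q: True, d: False, v: False}
  {r: True, d: False, v: False, q: False}
  {d: True, v: True, q: True, r: False}
  {d: True, v: True, r: False, q: False}
  {v: True, q: True, r: False, d: False}
  {v: True, r: False, q: False, d: False}
  {d: True, v: True, r: True, q: True}
  {d: True, v: True, r: True, q: False}
  {v: True, r: True, q: True, d: False}


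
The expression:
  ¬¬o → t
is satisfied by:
  {t: True, o: False}
  {o: False, t: False}
  {o: True, t: True}


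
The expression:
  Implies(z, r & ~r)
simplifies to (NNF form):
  ~z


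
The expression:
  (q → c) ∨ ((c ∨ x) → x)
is always true.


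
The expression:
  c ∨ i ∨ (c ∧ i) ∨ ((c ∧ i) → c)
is always true.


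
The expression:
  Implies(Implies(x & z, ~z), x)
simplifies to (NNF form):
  x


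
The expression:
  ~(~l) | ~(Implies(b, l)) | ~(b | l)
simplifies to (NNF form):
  True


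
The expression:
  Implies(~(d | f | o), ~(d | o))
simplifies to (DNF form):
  True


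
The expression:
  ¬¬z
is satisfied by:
  {z: True}


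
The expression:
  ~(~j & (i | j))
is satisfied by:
  {j: True, i: False}
  {i: False, j: False}
  {i: True, j: True}


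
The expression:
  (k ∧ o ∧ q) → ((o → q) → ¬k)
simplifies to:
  ¬k ∨ ¬o ∨ ¬q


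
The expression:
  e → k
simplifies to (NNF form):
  k ∨ ¬e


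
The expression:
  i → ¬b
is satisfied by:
  {b: False, i: False}
  {i: True, b: False}
  {b: True, i: False}


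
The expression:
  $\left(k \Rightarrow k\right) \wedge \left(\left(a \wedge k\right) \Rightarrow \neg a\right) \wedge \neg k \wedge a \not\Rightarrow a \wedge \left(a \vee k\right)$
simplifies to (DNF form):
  $\text{False}$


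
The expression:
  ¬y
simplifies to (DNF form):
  ¬y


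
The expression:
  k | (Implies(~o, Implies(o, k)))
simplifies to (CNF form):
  True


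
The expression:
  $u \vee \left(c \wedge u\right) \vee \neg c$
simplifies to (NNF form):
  $u \vee \neg c$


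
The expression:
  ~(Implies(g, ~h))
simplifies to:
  g & h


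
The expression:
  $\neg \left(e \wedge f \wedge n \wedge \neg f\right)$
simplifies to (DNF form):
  $\text{True}$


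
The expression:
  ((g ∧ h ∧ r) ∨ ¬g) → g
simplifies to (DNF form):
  g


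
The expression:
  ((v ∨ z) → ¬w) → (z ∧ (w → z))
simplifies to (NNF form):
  z ∨ (v ∧ w)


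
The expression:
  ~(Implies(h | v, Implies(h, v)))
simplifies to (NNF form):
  h & ~v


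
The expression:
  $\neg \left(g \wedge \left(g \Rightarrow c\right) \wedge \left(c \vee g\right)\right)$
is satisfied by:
  {g: False, c: False}
  {c: True, g: False}
  {g: True, c: False}


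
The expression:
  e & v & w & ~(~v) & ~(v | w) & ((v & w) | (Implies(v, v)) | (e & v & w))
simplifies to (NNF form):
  False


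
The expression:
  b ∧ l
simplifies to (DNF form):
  b ∧ l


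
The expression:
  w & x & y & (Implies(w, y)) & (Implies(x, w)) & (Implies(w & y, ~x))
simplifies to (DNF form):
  False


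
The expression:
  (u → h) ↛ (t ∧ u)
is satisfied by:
  {h: True, u: False, t: False}
  {h: False, u: False, t: False}
  {t: True, h: True, u: False}
  {t: True, h: False, u: False}
  {u: True, h: True, t: False}


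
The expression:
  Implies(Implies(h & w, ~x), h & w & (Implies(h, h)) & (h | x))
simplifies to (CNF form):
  h & w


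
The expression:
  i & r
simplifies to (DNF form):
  i & r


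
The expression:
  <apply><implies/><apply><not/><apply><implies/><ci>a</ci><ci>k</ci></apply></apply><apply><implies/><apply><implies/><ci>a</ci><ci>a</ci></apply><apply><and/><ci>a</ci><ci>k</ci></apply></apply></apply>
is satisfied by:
  {k: True, a: False}
  {a: False, k: False}
  {a: True, k: True}


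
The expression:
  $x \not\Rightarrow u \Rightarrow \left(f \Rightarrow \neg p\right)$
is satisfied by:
  {u: True, p: False, x: False, f: False}
  {f: False, p: False, u: False, x: False}
  {f: True, u: True, p: False, x: False}
  {f: True, p: False, u: False, x: False}
  {x: True, u: True, f: False, p: False}
  {x: True, f: False, p: False, u: False}
  {x: True, f: True, u: True, p: False}
  {x: True, f: True, p: False, u: False}
  {u: True, p: True, x: False, f: False}
  {p: True, x: False, u: False, f: False}
  {f: True, p: True, u: True, x: False}
  {f: True, p: True, x: False, u: False}
  {u: True, p: True, x: True, f: False}
  {p: True, x: True, f: False, u: False}
  {f: True, p: True, x: True, u: True}


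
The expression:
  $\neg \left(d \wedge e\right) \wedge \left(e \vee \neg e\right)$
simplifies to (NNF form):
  $\neg d \vee \neg e$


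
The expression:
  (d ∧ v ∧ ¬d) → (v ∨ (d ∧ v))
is always true.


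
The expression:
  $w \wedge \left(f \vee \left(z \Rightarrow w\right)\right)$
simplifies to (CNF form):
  $w$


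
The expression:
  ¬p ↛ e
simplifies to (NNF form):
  e ∨ ¬p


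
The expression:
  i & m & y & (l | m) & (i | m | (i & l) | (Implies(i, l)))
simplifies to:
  i & m & y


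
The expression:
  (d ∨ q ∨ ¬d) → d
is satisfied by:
  {d: True}


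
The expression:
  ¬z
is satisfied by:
  {z: False}


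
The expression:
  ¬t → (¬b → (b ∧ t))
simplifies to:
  b ∨ t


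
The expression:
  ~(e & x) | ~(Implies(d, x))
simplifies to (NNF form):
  ~e | ~x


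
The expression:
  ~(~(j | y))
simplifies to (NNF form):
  j | y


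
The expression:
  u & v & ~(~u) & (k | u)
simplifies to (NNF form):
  u & v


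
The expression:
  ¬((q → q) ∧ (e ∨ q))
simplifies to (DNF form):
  ¬e ∧ ¬q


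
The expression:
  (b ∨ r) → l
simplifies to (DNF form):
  l ∨ (¬b ∧ ¬r)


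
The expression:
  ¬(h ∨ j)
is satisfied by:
  {h: False, j: False}


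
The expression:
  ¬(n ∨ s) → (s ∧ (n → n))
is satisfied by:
  {n: True, s: True}
  {n: True, s: False}
  {s: True, n: False}


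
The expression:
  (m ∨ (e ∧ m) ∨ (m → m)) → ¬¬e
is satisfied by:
  {e: True}


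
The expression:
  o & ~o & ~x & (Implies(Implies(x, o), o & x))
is never true.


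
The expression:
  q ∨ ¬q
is always true.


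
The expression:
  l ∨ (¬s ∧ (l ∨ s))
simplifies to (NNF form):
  l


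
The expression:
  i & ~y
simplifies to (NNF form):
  i & ~y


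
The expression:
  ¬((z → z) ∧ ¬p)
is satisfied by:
  {p: True}


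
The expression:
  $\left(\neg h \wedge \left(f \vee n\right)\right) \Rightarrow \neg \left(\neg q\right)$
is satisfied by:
  {q: True, h: True, n: False, f: False}
  {f: True, q: True, h: True, n: False}
  {q: True, h: True, n: True, f: False}
  {f: True, q: True, h: True, n: True}
  {q: True, n: False, h: False, f: False}
  {q: True, f: True, n: False, h: False}
  {q: True, n: True, h: False, f: False}
  {q: True, f: True, n: True, h: False}
  {h: True, f: False, n: False, q: False}
  {f: True, h: True, n: False, q: False}
  {h: True, n: True, f: False, q: False}
  {f: True, h: True, n: True, q: False}
  {f: False, n: False, h: False, q: False}


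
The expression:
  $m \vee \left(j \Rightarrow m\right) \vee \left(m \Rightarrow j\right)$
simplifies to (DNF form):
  $\text{True}$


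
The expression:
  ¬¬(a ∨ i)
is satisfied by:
  {i: True, a: True}
  {i: True, a: False}
  {a: True, i: False}


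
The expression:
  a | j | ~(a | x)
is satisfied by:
  {a: True, j: True, x: False}
  {a: True, j: False, x: False}
  {j: True, a: False, x: False}
  {a: False, j: False, x: False}
  {a: True, x: True, j: True}
  {a: True, x: True, j: False}
  {x: True, j: True, a: False}


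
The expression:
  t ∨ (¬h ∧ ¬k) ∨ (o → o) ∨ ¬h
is always true.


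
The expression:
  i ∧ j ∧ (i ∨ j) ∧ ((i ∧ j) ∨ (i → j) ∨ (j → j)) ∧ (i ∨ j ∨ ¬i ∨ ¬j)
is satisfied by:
  {i: True, j: True}


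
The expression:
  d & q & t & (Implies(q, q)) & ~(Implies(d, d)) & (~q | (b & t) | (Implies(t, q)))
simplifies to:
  False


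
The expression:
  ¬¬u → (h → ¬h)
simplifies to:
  ¬h ∨ ¬u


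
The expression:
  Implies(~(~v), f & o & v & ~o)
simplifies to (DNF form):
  ~v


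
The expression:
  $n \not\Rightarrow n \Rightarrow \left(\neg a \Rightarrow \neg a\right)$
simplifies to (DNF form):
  $\text{True}$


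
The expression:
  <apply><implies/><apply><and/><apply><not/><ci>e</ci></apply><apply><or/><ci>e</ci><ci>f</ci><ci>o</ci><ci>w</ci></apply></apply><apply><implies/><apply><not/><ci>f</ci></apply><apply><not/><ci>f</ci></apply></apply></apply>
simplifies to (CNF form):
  <true/>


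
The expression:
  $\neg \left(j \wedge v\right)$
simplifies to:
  $\neg j \vee \neg v$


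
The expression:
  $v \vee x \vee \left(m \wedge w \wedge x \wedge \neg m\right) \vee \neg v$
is always true.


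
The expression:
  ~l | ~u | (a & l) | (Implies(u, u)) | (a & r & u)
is always true.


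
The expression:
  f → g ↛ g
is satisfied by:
  {f: False}


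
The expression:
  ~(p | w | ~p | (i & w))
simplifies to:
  False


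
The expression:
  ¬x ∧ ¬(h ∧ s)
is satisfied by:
  {x: False, s: False, h: False}
  {h: True, x: False, s: False}
  {s: True, x: False, h: False}


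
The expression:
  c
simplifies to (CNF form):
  c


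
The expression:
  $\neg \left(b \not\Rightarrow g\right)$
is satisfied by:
  {g: True, b: False}
  {b: False, g: False}
  {b: True, g: True}


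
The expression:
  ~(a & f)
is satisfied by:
  {a: False, f: False}
  {f: True, a: False}
  {a: True, f: False}


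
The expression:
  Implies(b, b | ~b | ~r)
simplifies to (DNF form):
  True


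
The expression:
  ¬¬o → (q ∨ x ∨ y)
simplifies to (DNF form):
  q ∨ x ∨ y ∨ ¬o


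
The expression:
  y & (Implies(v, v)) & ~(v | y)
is never true.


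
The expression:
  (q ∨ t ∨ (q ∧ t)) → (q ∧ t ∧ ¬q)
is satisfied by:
  {q: False, t: False}


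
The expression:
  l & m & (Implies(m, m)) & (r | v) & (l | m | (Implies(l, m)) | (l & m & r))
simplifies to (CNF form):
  l & m & (r | v)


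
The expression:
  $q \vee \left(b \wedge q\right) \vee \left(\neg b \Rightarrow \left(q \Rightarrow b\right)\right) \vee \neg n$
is always true.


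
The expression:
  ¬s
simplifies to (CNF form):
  ¬s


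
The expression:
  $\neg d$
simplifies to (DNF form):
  $\neg d$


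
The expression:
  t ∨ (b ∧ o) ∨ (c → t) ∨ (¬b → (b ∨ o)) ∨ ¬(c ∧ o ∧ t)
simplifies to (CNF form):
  True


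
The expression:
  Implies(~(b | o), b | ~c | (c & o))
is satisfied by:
  {b: True, o: True, c: False}
  {b: True, c: False, o: False}
  {o: True, c: False, b: False}
  {o: False, c: False, b: False}
  {b: True, o: True, c: True}
  {b: True, c: True, o: False}
  {o: True, c: True, b: False}


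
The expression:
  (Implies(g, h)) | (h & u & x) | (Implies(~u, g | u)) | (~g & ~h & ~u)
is always true.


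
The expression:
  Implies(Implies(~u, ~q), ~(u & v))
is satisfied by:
  {u: False, v: False}
  {v: True, u: False}
  {u: True, v: False}


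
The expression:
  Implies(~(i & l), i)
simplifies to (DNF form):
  i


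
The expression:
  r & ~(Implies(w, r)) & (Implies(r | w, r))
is never true.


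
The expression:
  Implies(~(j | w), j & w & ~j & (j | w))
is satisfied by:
  {w: True, j: True}
  {w: True, j: False}
  {j: True, w: False}


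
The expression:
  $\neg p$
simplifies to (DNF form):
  $\neg p$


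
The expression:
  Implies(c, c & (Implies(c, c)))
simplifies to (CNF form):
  True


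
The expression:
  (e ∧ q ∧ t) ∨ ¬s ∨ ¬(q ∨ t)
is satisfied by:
  {e: True, s: False, q: False, t: False}
  {e: False, s: False, q: False, t: False}
  {t: True, e: True, s: False, q: False}
  {t: True, e: False, s: False, q: False}
  {q: True, e: True, s: False, t: False}
  {q: True, e: False, s: False, t: False}
  {t: True, q: True, e: True, s: False}
  {t: True, q: True, e: False, s: False}
  {s: True, e: True, t: False, q: False}
  {s: True, e: False, t: False, q: False}
  {t: True, q: True, s: True, e: True}


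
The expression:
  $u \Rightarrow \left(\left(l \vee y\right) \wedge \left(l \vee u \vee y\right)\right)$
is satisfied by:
  {y: True, l: True, u: False}
  {y: True, u: False, l: False}
  {l: True, u: False, y: False}
  {l: False, u: False, y: False}
  {y: True, l: True, u: True}
  {y: True, u: True, l: False}
  {l: True, u: True, y: False}


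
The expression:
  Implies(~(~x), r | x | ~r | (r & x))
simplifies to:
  True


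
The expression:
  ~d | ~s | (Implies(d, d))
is always true.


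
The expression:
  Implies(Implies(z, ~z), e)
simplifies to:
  e | z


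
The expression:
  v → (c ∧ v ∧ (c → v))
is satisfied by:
  {c: True, v: False}
  {v: False, c: False}
  {v: True, c: True}


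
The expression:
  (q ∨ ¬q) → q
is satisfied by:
  {q: True}


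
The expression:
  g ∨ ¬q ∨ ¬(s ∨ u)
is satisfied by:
  {g: True, s: False, u: False, q: False}
  {g: True, u: True, s: False, q: False}
  {g: True, s: True, u: False, q: False}
  {g: True, u: True, s: True, q: False}
  {g: False, s: False, u: False, q: False}
  {u: True, g: False, s: False, q: False}
  {s: True, g: False, u: False, q: False}
  {u: True, s: True, g: False, q: False}
  {q: True, g: True, s: False, u: False}
  {q: True, u: True, g: True, s: False}
  {q: True, g: True, s: True, u: False}
  {q: True, u: True, g: True, s: True}
  {q: True, g: False, s: False, u: False}


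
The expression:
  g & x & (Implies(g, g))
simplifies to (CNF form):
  g & x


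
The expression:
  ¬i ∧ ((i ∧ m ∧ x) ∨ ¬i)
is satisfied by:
  {i: False}


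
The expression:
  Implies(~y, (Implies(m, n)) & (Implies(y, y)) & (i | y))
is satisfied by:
  {i: True, y: True, n: True, m: False}
  {i: True, y: True, n: False, m: False}
  {i: True, y: True, m: True, n: True}
  {i: True, y: True, m: True, n: False}
  {y: True, n: True, m: False, i: False}
  {y: True, n: False, m: False, i: False}
  {y: True, m: True, n: True, i: False}
  {y: True, m: True, n: False, i: False}
  {i: True, n: True, m: False, y: False}
  {i: True, n: False, m: False, y: False}
  {i: True, m: True, n: True, y: False}


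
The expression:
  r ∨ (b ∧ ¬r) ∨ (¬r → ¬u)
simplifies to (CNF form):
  b ∨ r ∨ ¬u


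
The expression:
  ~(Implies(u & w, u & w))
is never true.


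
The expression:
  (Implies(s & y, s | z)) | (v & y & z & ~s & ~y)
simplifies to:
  True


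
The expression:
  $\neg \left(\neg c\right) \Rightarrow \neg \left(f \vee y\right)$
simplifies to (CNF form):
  $\left(\neg c \vee \neg f\right) \wedge \left(\neg c \vee \neg y\right)$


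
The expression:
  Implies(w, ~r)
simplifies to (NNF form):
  ~r | ~w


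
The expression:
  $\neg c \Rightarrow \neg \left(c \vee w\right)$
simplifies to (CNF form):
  $c \vee \neg w$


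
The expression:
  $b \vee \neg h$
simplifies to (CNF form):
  $b \vee \neg h$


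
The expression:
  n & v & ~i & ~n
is never true.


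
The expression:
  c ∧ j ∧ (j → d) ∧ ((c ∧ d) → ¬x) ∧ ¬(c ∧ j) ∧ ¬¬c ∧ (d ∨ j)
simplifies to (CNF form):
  False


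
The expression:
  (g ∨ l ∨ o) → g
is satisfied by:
  {g: True, o: False, l: False}
  {g: True, l: True, o: False}
  {g: True, o: True, l: False}
  {g: True, l: True, o: True}
  {l: False, o: False, g: False}


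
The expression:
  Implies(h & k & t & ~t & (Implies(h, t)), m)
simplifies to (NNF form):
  True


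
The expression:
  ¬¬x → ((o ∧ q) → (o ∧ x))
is always true.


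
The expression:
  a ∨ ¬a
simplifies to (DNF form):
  True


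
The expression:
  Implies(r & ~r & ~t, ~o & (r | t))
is always true.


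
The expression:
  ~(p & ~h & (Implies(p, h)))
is always true.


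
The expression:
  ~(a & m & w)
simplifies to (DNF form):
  ~a | ~m | ~w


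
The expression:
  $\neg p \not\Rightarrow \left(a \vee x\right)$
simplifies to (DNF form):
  $\neg a \wedge \neg p \wedge \neg x$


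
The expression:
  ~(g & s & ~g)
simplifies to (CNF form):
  True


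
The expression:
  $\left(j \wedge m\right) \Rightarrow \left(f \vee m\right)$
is always true.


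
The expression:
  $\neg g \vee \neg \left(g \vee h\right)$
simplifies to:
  $\neg g$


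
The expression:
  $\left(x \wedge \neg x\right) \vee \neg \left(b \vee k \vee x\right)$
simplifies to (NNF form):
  $\neg b \wedge \neg k \wedge \neg x$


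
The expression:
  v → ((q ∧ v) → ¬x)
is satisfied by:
  {v: False, q: False, x: False}
  {x: True, v: False, q: False}
  {q: True, v: False, x: False}
  {x: True, q: True, v: False}
  {v: True, x: False, q: False}
  {x: True, v: True, q: False}
  {q: True, v: True, x: False}


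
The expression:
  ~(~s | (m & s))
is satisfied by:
  {s: True, m: False}


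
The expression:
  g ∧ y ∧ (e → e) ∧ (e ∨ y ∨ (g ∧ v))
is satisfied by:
  {g: True, y: True}


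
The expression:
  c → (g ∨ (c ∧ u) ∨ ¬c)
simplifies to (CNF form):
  g ∨ u ∨ ¬c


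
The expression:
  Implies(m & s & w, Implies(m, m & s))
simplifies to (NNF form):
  True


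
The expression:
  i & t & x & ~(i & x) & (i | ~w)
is never true.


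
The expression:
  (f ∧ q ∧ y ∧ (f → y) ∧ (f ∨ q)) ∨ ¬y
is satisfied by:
  {q: True, f: True, y: False}
  {q: True, f: False, y: False}
  {f: True, q: False, y: False}
  {q: False, f: False, y: False}
  {y: True, q: True, f: True}


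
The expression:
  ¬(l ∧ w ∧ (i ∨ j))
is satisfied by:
  {i: False, l: False, w: False, j: False}
  {j: True, i: False, l: False, w: False}
  {i: True, j: False, l: False, w: False}
  {j: True, i: True, l: False, w: False}
  {w: True, j: False, i: False, l: False}
  {j: True, w: True, i: False, l: False}
  {w: True, i: True, j: False, l: False}
  {j: True, w: True, i: True, l: False}
  {l: True, w: False, i: False, j: False}
  {l: True, j: True, w: False, i: False}
  {l: True, i: True, w: False, j: False}
  {j: True, l: True, i: True, w: False}
  {l: True, w: True, j: False, i: False}


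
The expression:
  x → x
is always true.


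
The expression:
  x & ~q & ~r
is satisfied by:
  {x: True, q: False, r: False}


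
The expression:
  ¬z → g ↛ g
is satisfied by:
  {z: True}


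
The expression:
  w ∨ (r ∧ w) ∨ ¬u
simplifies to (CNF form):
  w ∨ ¬u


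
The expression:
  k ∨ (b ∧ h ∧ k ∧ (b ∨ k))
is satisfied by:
  {k: True}


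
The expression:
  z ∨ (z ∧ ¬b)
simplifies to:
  z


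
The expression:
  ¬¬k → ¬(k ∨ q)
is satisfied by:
  {k: False}


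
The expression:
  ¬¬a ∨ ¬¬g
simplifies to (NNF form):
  a ∨ g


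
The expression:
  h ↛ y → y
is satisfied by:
  {y: True, h: False}
  {h: False, y: False}
  {h: True, y: True}


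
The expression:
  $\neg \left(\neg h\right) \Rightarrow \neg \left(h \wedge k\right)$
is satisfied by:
  {h: False, k: False}
  {k: True, h: False}
  {h: True, k: False}


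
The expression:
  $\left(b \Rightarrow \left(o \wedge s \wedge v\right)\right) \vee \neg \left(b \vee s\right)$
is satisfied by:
  {s: True, v: True, o: True, b: False}
  {s: True, v: True, o: False, b: False}
  {s: True, o: True, v: False, b: False}
  {s: True, o: False, v: False, b: False}
  {v: True, o: True, s: False, b: False}
  {v: True, o: False, s: False, b: False}
  {o: True, s: False, v: False, b: False}
  {o: False, s: False, v: False, b: False}
  {b: True, s: True, v: True, o: True}


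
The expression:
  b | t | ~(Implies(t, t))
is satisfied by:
  {b: True, t: True}
  {b: True, t: False}
  {t: True, b: False}


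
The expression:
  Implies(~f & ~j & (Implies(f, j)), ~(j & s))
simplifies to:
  True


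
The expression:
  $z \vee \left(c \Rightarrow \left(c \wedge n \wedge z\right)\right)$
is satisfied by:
  {z: True, c: False}
  {c: False, z: False}
  {c: True, z: True}


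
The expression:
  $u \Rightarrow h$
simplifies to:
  $h \vee \neg u$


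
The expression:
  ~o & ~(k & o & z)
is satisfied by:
  {o: False}


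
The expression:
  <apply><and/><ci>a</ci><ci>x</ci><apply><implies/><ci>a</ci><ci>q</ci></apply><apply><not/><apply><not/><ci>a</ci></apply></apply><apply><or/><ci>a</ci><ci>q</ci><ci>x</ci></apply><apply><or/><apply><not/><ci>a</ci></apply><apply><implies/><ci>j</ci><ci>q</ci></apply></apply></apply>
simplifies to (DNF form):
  <apply><and/><ci>a</ci><ci>q</ci><ci>x</ci></apply>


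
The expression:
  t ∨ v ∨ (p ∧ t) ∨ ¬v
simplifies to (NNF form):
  True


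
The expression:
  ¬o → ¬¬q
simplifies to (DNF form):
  o ∨ q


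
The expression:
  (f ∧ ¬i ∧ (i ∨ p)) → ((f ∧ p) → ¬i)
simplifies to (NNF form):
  True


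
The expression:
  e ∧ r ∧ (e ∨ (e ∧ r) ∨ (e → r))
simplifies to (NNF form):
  e ∧ r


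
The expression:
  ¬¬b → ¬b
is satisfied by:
  {b: False}


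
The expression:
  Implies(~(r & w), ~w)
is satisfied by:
  {r: True, w: False}
  {w: False, r: False}
  {w: True, r: True}


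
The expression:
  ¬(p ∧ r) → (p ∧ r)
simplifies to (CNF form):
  p ∧ r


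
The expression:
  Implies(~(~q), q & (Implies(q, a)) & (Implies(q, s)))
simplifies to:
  ~q | (a & s)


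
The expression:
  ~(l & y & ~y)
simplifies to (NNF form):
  True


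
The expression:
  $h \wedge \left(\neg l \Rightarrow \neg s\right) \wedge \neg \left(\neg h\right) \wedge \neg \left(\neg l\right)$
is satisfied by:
  {h: True, l: True}


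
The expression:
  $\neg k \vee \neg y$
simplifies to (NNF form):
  $\neg k \vee \neg y$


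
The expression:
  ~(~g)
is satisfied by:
  {g: True}


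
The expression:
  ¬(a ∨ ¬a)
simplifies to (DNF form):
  False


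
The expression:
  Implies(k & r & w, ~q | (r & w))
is always true.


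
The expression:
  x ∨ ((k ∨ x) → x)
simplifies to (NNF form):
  x ∨ ¬k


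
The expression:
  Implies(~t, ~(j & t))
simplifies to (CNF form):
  True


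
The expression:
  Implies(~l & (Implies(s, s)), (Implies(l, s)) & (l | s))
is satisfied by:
  {l: True, s: True}
  {l: True, s: False}
  {s: True, l: False}


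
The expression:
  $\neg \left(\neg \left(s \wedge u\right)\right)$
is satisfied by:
  {u: True, s: True}


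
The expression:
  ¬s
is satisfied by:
  {s: False}


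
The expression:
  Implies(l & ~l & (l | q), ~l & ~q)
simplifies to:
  True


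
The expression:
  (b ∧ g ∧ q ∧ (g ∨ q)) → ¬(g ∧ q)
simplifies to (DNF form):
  ¬b ∨ ¬g ∨ ¬q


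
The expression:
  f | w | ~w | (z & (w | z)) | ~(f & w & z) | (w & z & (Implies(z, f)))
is always true.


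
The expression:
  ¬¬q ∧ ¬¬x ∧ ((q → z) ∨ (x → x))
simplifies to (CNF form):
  q ∧ x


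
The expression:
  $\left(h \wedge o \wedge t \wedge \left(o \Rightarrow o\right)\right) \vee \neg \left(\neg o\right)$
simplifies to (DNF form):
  $o$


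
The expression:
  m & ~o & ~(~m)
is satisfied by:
  {m: True, o: False}


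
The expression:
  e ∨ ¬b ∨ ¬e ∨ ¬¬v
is always true.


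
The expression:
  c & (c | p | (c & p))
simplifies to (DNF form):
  c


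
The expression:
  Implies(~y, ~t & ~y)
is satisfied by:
  {y: True, t: False}
  {t: False, y: False}
  {t: True, y: True}


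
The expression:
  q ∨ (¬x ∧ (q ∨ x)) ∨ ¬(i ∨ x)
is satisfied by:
  {q: True, i: False, x: False}
  {x: True, q: True, i: False}
  {q: True, i: True, x: False}
  {x: True, q: True, i: True}
  {x: False, i: False, q: False}


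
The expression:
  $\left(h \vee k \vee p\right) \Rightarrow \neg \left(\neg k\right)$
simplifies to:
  $k \vee \left(\neg h \wedge \neg p\right)$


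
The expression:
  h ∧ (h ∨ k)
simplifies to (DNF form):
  h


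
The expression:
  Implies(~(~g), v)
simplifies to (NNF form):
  v | ~g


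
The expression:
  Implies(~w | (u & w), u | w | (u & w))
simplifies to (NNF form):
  u | w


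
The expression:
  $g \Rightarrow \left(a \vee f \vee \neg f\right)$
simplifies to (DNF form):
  $\text{True}$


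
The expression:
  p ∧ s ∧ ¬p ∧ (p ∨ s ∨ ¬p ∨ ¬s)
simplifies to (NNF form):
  False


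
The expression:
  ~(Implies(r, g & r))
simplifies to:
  r & ~g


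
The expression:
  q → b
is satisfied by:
  {b: True, q: False}
  {q: False, b: False}
  {q: True, b: True}


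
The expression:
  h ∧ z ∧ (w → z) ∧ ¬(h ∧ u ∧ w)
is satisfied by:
  {h: True, z: True, w: False, u: False}
  {h: True, z: True, u: True, w: False}
  {h: True, z: True, w: True, u: False}


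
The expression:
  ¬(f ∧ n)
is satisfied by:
  {n: False, f: False}
  {f: True, n: False}
  {n: True, f: False}


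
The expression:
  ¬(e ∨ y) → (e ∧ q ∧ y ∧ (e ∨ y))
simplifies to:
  e ∨ y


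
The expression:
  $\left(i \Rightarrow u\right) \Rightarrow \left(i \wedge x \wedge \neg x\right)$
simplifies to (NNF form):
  $i \wedge \neg u$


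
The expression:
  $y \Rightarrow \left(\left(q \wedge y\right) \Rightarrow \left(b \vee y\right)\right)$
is always true.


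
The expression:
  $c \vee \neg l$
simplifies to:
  $c \vee \neg l$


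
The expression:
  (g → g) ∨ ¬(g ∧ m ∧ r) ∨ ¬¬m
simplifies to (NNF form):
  True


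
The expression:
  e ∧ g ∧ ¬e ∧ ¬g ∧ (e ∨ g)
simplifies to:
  False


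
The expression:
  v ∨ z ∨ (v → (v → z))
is always true.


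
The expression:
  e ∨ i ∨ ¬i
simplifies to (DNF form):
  True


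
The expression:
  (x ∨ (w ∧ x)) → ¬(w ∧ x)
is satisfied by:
  {w: False, x: False}
  {x: True, w: False}
  {w: True, x: False}


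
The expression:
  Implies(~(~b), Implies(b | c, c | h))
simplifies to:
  c | h | ~b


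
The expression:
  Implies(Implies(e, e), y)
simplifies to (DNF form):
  y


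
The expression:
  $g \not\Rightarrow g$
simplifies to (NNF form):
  $\text{False}$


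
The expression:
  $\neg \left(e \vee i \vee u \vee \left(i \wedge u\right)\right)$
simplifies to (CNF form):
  $\neg e \wedge \neg i \wedge \neg u$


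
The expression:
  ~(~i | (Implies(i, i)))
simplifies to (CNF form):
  False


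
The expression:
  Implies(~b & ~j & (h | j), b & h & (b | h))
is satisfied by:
  {b: True, j: True, h: False}
  {b: True, j: False, h: False}
  {j: True, b: False, h: False}
  {b: False, j: False, h: False}
  {h: True, b: True, j: True}
  {h: True, b: True, j: False}
  {h: True, j: True, b: False}


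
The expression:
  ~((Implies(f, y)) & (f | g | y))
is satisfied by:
  {f: True, y: False, g: False}
  {y: False, g: False, f: False}
  {g: True, f: True, y: False}


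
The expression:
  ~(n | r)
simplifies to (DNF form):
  ~n & ~r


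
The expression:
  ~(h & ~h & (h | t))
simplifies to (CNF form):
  True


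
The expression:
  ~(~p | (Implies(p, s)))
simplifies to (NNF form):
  p & ~s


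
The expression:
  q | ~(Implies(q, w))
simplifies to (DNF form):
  q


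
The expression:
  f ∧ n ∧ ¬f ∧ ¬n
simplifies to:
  False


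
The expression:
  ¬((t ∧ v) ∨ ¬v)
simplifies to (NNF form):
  v ∧ ¬t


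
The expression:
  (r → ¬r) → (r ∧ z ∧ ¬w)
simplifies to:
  r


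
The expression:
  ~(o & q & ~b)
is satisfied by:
  {b: True, o: False, q: False}
  {o: False, q: False, b: False}
  {b: True, q: True, o: False}
  {q: True, o: False, b: False}
  {b: True, o: True, q: False}
  {o: True, b: False, q: False}
  {b: True, q: True, o: True}


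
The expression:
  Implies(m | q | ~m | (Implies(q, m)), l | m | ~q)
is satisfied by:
  {m: True, l: True, q: False}
  {m: True, l: False, q: False}
  {l: True, m: False, q: False}
  {m: False, l: False, q: False}
  {q: True, m: True, l: True}
  {q: True, m: True, l: False}
  {q: True, l: True, m: False}


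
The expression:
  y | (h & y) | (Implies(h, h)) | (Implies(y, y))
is always true.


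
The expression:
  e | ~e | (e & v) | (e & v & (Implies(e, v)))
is always true.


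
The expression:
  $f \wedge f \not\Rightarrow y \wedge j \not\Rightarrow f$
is never true.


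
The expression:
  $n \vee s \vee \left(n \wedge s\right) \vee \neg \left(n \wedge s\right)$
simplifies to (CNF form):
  $\text{True}$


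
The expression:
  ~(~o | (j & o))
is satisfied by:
  {o: True, j: False}


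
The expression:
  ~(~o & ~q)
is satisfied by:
  {q: True, o: True}
  {q: True, o: False}
  {o: True, q: False}


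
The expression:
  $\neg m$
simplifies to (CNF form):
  $\neg m$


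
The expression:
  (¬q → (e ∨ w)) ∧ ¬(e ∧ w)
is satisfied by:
  {q: True, w: False, e: False}
  {q: True, w: True, e: False}
  {w: True, q: False, e: False}
  {e: True, q: True, w: False}
  {e: True, q: False, w: False}


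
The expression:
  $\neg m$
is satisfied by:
  {m: False}


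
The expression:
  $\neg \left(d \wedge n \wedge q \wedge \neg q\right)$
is always true.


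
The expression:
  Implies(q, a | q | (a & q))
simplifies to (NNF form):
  True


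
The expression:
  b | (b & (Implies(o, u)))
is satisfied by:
  {b: True}


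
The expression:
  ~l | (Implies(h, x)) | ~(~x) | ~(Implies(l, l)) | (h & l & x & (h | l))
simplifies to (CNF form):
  x | ~h | ~l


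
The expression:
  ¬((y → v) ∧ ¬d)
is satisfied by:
  {d: True, y: True, v: False}
  {d: True, y: False, v: False}
  {d: True, v: True, y: True}
  {d: True, v: True, y: False}
  {y: True, v: False, d: False}


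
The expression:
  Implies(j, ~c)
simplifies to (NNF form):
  ~c | ~j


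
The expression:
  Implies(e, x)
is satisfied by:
  {x: True, e: False}
  {e: False, x: False}
  {e: True, x: True}


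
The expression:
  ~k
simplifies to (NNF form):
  ~k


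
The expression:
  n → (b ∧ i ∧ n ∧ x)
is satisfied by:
  {b: True, i: True, x: True, n: False}
  {b: True, i: True, x: False, n: False}
  {b: True, x: True, i: False, n: False}
  {b: True, x: False, i: False, n: False}
  {i: True, x: True, b: False, n: False}
  {i: True, b: False, x: False, n: False}
  {i: False, x: True, b: False, n: False}
  {i: False, b: False, x: False, n: False}
  {b: True, n: True, i: True, x: True}


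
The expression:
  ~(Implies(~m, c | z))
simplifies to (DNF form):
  ~c & ~m & ~z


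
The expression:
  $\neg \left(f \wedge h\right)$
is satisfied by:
  {h: False, f: False}
  {f: True, h: False}
  {h: True, f: False}


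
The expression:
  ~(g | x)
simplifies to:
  ~g & ~x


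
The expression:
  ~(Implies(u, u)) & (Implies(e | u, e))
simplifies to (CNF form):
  False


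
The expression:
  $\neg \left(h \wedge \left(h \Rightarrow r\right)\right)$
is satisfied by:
  {h: False, r: False}
  {r: True, h: False}
  {h: True, r: False}


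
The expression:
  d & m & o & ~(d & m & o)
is never true.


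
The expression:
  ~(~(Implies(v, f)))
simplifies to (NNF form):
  f | ~v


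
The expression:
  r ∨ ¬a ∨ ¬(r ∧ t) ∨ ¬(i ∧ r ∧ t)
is always true.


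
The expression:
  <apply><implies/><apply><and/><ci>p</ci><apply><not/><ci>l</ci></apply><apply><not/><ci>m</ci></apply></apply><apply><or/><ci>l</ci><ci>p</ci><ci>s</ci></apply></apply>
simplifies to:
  <true/>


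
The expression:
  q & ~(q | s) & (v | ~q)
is never true.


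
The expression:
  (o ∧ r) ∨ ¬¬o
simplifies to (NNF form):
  o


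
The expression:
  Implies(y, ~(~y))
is always true.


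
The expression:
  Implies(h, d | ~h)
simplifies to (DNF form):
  d | ~h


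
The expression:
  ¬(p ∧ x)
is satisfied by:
  {p: False, x: False}
  {x: True, p: False}
  {p: True, x: False}


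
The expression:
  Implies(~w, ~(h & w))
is always true.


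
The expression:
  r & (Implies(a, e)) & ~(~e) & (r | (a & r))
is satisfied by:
  {r: True, e: True}


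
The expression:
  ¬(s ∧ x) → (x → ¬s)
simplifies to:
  True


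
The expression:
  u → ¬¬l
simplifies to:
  l ∨ ¬u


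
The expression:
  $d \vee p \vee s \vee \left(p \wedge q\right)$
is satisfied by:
  {d: True, p: True, s: True}
  {d: True, p: True, s: False}
  {d: True, s: True, p: False}
  {d: True, s: False, p: False}
  {p: True, s: True, d: False}
  {p: True, s: False, d: False}
  {s: True, p: False, d: False}


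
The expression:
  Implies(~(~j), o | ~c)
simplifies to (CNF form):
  o | ~c | ~j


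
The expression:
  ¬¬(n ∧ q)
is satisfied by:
  {q: True, n: True}


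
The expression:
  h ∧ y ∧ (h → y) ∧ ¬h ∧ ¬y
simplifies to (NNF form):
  False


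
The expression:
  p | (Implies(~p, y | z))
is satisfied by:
  {y: True, z: True, p: True}
  {y: True, z: True, p: False}
  {y: True, p: True, z: False}
  {y: True, p: False, z: False}
  {z: True, p: True, y: False}
  {z: True, p: False, y: False}
  {p: True, z: False, y: False}


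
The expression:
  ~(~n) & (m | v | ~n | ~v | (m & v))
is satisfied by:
  {n: True}


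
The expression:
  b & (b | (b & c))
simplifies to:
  b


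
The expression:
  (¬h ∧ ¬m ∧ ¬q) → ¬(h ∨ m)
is always true.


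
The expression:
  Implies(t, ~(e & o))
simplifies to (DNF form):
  ~e | ~o | ~t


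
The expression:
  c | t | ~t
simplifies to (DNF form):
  True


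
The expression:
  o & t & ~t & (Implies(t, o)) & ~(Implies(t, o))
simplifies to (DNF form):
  False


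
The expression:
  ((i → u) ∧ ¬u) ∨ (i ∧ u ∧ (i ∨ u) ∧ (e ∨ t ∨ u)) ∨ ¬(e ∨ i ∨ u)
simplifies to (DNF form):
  (i ∧ u) ∨ (¬i ∧ ¬u)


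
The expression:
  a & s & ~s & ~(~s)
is never true.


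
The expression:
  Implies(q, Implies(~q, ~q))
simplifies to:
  True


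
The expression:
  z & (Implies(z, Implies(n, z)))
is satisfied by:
  {z: True}


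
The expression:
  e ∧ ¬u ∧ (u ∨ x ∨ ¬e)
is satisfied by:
  {e: True, x: True, u: False}


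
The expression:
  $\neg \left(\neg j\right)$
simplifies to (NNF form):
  $j$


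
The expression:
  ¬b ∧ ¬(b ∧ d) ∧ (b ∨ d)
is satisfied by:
  {d: True, b: False}


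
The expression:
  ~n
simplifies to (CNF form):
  ~n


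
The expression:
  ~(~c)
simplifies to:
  c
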